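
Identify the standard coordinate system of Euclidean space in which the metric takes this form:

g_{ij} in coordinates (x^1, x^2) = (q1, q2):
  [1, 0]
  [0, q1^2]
The line element ds^2 = dq1^2 + q1^2 dq2^2 is dr^2 + r^2 dθ^2 with q1 = r, q2 = θ.
polar coordinates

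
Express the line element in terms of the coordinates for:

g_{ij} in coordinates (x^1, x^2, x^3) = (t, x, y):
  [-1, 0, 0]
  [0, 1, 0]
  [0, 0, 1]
ds^2 = g_{ij} dx^i dx^j; only the non-zero components contribute.
ds^2 = -dt^2 + dx^2 + dy^2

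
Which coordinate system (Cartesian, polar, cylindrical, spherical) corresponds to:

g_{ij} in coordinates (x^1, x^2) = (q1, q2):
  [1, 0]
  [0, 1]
All components are constant and the metric is the identity, i.e. orthonormal rectilinear coordinates.
Cartesian (2D) coordinates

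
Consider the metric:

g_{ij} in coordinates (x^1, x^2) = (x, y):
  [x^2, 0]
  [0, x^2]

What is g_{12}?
With x^1 = x, x^2 = y, g_{12} = g_{xy} is the row-1, column-2 entry of the matrix.
g_{12} = 0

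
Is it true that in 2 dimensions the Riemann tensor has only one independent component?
The number of independent components is n^2(n^2-1)/12 = 4·3/12 = 1 for n = 2 (e.g. R_{1212}).
Yes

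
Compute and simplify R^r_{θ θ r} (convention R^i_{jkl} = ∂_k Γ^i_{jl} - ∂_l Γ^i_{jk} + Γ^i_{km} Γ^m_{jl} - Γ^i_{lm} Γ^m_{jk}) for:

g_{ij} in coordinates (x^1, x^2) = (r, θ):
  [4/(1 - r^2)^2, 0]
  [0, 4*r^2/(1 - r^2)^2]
Non-zero Christoffel symbols (Γ^k_{ij} = Γ^k_{ji}):
Γ^r_{r r} = 2*r/(1 - r^2)
Γ^r_{θ θ} = (r^3 + r)/(r^2 - 1)
Γ^θ_{r θ} = (-r^2 - 1)/(r^3 - r)
R^r_{θ θ r} = ∂_θ Γ^r_{θ r} - ∂_r Γ^r_{θ θ} + Γ^r_{θ m} Γ^m_{θ r} - Γ^r_{r m} Γ^m_{θ θ}
  = (0) - ((r^4 - 4*r^2 - 1)/(r^2 - 1)^2) + (-(r^2 + 1)^2/(r^2 - 1)^2) - (-2*r^2*(r^2 + 1)/(r^2 - 1)^2) = 4*r^2/(r^2 - 1)^2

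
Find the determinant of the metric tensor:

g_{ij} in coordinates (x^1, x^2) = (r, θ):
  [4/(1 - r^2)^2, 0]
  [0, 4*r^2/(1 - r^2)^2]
For a 2×2 metric: det(g) = g_{11}·g_{22} - g_{12}·g_{21}
= (4/(1 - r^2)^2)·(4*r^2/(1 - r^2)^2) - (0)·(0)
= 16*r^2/(1 - r^2)^4 - 0
det(g) = 16*r^2/(1 - r^2)^4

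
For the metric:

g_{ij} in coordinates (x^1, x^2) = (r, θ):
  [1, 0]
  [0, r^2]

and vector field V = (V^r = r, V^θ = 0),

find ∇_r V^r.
Non-zero Christoffel symbols:
Γ^r_{θ θ} = -r
Γ^θ_{r θ} = 1/r
∇_r V^r = ∂_r V^r + Γ^r_{r j} V^j
  = (1) + (0)(r) + (0)(0)
  = 1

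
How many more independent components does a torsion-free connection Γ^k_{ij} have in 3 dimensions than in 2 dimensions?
Independent components in n dimensions: n × n(n+1)/2 = n^2(n+1)/2.
3D: 3 × 6 = 18
2D: 2 × 3 = 6
Difference = 18 - 6 = 12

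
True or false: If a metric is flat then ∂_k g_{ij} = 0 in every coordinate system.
Flatness means R^i_{jkl} = 0; the components can still vary, e.g. the flat plane in polar coordinates has g_{θθ} = r^2.
False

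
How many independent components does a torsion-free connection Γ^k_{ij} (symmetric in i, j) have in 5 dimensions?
Γ^k_{ij} has n choices for the upper index and n(n+1)/2 independent symmetric lower index pairs.
Total = 5 × 5×6/2 = 5 × 15 = 75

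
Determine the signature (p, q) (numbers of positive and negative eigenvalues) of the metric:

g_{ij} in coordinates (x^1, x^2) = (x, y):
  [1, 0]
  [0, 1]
The metric is diagonal, so its eigenvalues are the diagonal entries: 1, 1 (at a generic point, where coordinate-dependent entries are positive).
2 positive, 0 negative.
(2, 0) - Riemannian (positive definite)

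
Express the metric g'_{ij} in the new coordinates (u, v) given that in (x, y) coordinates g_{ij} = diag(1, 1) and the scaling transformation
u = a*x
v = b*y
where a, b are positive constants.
Invert the transformation: x = u/a, y = v/b
g'_{ij} = (∂x^k/∂x'^i)(∂x^l/∂x'^j) g_{kl}; with g_{kl} = δ_{kl} this is Σ_k (∂x^k/∂x'^i)(∂x^k/∂x'^j).
Jacobian: ∂x/∂u = 1/a, ∂x/∂v = 0, ∂y/∂u = 0, ∂y/∂v = 1/b
g'_{uu} = (1/a)(1/a) + (0)(0) = 1/a^2
g'_{uv} = (1/a)(0) + (0)(1/b) = 0
g'_{vv} = (0)(0) + (1/b)(1/b) = 1/b^2
g'_{ij} = diag(1/a^2, 1/b^2)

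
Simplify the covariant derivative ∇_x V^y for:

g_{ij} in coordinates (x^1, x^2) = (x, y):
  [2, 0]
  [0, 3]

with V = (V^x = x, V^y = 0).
All Christoffel symbols are zero.
∇_x V^y = ∂_x V^y + Γ^y_{x j} V^j
  = (0) + (0)(x) + (0)(0)
  = 0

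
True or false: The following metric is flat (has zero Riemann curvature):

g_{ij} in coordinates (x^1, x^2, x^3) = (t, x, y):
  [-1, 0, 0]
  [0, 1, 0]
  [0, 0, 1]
All metric components are constant, so every Christoffel symbol vanishes and R^i_{jkl} = 0.
True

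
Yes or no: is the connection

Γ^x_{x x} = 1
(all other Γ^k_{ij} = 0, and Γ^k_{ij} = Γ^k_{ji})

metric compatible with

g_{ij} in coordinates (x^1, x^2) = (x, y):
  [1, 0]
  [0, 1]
Using ∇_k g_{ij} = ∂_k g_{ij} - Γ^m_{ki} g_{mj} - Γ^m_{kj} g_{im}:
∇_x g_{xx} = (0) - (1) - (1) = -2 ≠ 0
So the connection is not metric compatible (it is not the Levi-Civita connection).
No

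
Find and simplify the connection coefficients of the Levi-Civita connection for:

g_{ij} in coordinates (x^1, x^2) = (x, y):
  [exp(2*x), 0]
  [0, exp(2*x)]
Using Γ^k_{ij} = (1/2) g^{km} (∂_i g_{mj} + ∂_j g_{mi} - ∂_m g_{ij}); the metric is diagonal, so only the m = k term contributes.
Non-zero symbols (using the symmetry Γ^k_{ij} = Γ^k_{ji}):
Γ^x_{x x} = (1/2) g^{xx} (∂_x g_{xx} + ∂_x g_{xx} - ∂_x g_{xx}) = (1/2)(exp(-2*x))((2*exp(2*x)) + (2*exp(2*x)) - (2*exp(2*x))) = 1
Γ^x_{y y} = (1/2) g^{xx} (∂_y g_{xy} + ∂_y g_{xy} - ∂_x g_{yy}) = (1/2)(exp(-2*x))((0) + (0) - (2*exp(2*x))) = -1
Γ^y_{x y} = (1/2) g^{yy} (∂_x g_{yy} + ∂_y g_{yx} - ∂_y g_{xy}) = (1/2)(exp(-2*x))((2*exp(2*x)) + (0) - (0)) = 1
All other Christoffel symbols are zero.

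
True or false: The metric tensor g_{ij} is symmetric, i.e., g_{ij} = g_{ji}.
By definition the metric is a symmetric bilinear form, g_{ij} = g_{ji}.
True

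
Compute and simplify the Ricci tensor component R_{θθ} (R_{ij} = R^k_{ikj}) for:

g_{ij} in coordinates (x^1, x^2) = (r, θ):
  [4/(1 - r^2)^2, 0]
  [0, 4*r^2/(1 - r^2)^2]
Non-zero Christoffel symbols (Γ^k_{ij} = Γ^k_{ji}):
Γ^r_{r r} = 2*r/(1 - r^2)
Γ^r_{θ θ} = (r^3 + r)/(r^2 - 1)
Γ^θ_{r θ} = (-r^2 - 1)/(r^3 - r)
R^r_{θ r θ} = ∂_r Γ^r_{θ θ} - ∂_θ Γ^r_{θ r} + Γ^r_{r m} Γ^m_{θ θ} - Γ^r_{θ m} Γ^m_{θ r}
  = ((r^4 - 4*r^2 - 1)/(r^2 - 1)^2) - (0) + (-2*r^2*(r^2 + 1)/(r^2 - 1)^2) - (-(r^2 + 1)^2/(r^2 - 1)^2) = -4*r^2/(r^2 - 1)^2
R^θ_{θ θ θ} = 0 (a repeated index in an antisymmetric pair)
R_{θθ} = R^r_{θ r θ} + R^θ_{θ θ θ} = (-4*r^2/(r^2 - 1)^2) + (0) = -4*r^2/(r^2 - 1)^2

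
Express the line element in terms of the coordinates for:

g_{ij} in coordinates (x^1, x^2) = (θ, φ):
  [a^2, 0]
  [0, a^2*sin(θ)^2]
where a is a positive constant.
ds^2 = g_{ij} dx^i dx^j; only the non-zero components contribute.
ds^2 = a^2 dθ^2 + a^2*sin(θ)^2 dφ^2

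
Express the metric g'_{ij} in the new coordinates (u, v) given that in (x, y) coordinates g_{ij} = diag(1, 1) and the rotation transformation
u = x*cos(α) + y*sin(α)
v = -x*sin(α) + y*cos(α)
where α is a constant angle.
Invert the transformation: x = u*cos(α) - v*sin(α), y = u*sin(α) + v*cos(α)
g'_{ij} = (∂x^k/∂x'^i)(∂x^l/∂x'^j) g_{kl}; with g_{kl} = δ_{kl} this is Σ_k (∂x^k/∂x'^i)(∂x^k/∂x'^j).
Jacobian: ∂x/∂u = cos(α), ∂x/∂v = -sin(α), ∂y/∂u = sin(α), ∂y/∂v = cos(α)
g'_{uu} = (cos(α))(cos(α)) + (sin(α))(sin(α)) = 1
g'_{uv} = (cos(α))(-sin(α)) + (sin(α))(cos(α)) = 0
g'_{vv} = (-sin(α))(-sin(α)) + (cos(α))(cos(α)) = 1
g'_{ij} = diag(1, 1)
The Euclidean metric is invariant under rotations.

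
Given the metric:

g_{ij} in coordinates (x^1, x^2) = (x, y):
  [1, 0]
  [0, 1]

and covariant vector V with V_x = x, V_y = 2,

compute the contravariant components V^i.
Inverse metric (diagonal): g^{xx} = 1, g^{yy} = 1
V^i = g^{ij} V_j:
V^x = (1)(x) + (0)(2) = x
V^y = (0)(x) + (1)(2) = 2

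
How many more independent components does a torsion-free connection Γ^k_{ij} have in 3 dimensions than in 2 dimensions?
Independent components in n dimensions: n × n(n+1)/2 = n^2(n+1)/2.
3D: 3 × 6 = 18
2D: 2 × 3 = 6
Difference = 18 - 6 = 12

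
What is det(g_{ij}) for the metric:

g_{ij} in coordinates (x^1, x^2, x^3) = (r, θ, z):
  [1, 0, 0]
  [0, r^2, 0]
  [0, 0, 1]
Diagonal metric: det(g) = g_{11}·g_{22}·g_{33}
= (1)·(r^2)·(1)
det(g) = r^2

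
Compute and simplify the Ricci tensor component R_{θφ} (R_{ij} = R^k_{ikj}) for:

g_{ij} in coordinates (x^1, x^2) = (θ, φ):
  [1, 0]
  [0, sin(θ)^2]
Non-zero Christoffel symbols (Γ^k_{ij} = Γ^k_{ji}):
Γ^θ_{φ φ} = -sin(2*θ)/2
Γ^φ_{θ φ} = 1/tan(θ)
R^θ_{θ θ φ} = 0 (a repeated index in an antisymmetric pair)
R^φ_{θ φ φ} = 0 (a repeated index in an antisymmetric pair)
R_{θφ} = R^θ_{θ θ φ} + R^φ_{θ φ φ} = (0) + (0) = 0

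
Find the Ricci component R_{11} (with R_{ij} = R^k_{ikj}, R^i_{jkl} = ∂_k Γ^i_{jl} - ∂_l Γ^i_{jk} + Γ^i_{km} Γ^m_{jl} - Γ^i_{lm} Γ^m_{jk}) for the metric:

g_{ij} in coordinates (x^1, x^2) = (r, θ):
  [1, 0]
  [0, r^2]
Non-zero Christoffel symbols (Γ^k_{ij} = Γ^k_{ji}):
Γ^r_{θ θ} = -r
Γ^θ_{r θ} = 1/r
R^r_{r r r} = 0 (a repeated index in an antisymmetric pair)
R^θ_{r θ r} = ∂_θ Γ^θ_{r r} - ∂_r Γ^θ_{r θ} + Γ^θ_{θ m} Γ^m_{r r} - Γ^θ_{r m} Γ^m_{r θ}
  = (0) - (-1/r^2) + (0) - (1/r^2) = 0
R_{rr} = R^r_{r r r} + R^θ_{r θ r} = (0) + (0) = 0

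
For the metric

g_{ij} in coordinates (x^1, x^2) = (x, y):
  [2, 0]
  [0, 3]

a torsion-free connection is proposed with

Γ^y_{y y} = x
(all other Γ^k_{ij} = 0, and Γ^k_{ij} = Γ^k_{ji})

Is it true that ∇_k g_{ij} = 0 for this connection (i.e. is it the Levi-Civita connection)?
Using ∇_k g_{ij} = ∂_k g_{ij} - Γ^m_{ki} g_{mj} - Γ^m_{kj} g_{im}:
∇_y g_{yy} = (0) - (3*x) - (3*x) = -6*x ≠ 0
So the connection is not metric compatible (it is not the Levi-Civita connection).
No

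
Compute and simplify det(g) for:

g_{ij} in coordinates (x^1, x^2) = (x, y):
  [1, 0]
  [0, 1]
For a 2×2 metric: det(g) = g_{11}·g_{22} - g_{12}·g_{21}
= (1)·(1) - (0)·(0)
= 1 - 0
det(g) = 1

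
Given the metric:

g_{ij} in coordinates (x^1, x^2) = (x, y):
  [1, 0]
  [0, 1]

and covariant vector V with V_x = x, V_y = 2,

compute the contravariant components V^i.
Inverse metric (diagonal): g^{xx} = 1, g^{yy} = 1
V^i = g^{ij} V_j:
V^x = (1)(x) + (0)(2) = x
V^y = (0)(x) + (1)(2) = 2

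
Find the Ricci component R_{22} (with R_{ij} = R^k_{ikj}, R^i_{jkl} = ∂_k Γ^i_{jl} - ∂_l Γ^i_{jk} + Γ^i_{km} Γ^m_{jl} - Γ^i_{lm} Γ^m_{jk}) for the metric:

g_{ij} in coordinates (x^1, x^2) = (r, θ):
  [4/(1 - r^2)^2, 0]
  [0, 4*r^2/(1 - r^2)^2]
Non-zero Christoffel symbols (Γ^k_{ij} = Γ^k_{ji}):
Γ^r_{r r} = 2*r/(1 - r^2)
Γ^r_{θ θ} = (r^3 + r)/(r^2 - 1)
Γ^θ_{r θ} = (-r^2 - 1)/(r^3 - r)
R^r_{θ r θ} = ∂_r Γ^r_{θ θ} - ∂_θ Γ^r_{θ r} + Γ^r_{r m} Γ^m_{θ θ} - Γ^r_{θ m} Γ^m_{θ r}
  = ((r^4 - 4*r^2 - 1)/(r^2 - 1)^2) - (0) + (-2*r^2*(r^2 + 1)/(r^2 - 1)^2) - (-(r^2 + 1)^2/(r^2 - 1)^2) = -4*r^2/(r^2 - 1)^2
R^θ_{θ θ θ} = 0 (a repeated index in an antisymmetric pair)
R_{θθ} = R^r_{θ r θ} + R^θ_{θ θ θ} = (-4*r^2/(r^2 - 1)^2) + (0) = -4*r^2/(r^2 - 1)^2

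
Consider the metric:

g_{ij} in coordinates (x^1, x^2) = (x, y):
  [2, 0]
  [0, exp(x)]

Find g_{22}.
With x^1 = x, x^2 = y, g_{22} = g_{yy} is the row-2, column-2 entry of the matrix.
g_{22} = exp(x)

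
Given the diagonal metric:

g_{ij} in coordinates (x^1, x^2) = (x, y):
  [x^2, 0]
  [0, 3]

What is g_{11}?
With x^1 = x, x^2 = y, g_{11} = g_{xx} is the row-1, column-1 entry of the matrix.
g_{11} = x^2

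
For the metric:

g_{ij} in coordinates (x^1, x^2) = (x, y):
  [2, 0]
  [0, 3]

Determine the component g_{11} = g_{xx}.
With x^1 = x, x^2 = y, g_{11} = g_{xx} is the row-1, column-1 entry of the matrix.
g_{11} = 2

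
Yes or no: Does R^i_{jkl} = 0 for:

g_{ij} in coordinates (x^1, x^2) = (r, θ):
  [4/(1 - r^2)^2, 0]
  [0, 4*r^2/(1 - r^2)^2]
Non-zero Christoffel symbols:
Γ^r_{r r} = 2*r/(1 - r^2)
Γ^r_{θ θ} = (r^3 + r)/(r^2 - 1)
Γ^θ_{r θ} = (-r^2 - 1)/(r^3 - r)
Ricci tensor: R_{rr} = -4/(r^2 - 1)^2, R_{rθ} = 0, R_{θθ} = -4*r^2/(r^2 - 1)^2
The Ricci tensor is non-zero, so the Riemann tensor is non-zero: not flat.
No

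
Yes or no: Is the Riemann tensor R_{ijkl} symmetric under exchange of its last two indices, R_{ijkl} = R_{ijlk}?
It is antisymmetric in the last pair: R_{ijkl} = -R_{ijlk}.
No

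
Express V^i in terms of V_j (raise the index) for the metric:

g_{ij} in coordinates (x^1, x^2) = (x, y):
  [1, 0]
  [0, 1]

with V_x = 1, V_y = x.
Inverse metric (diagonal): g^{xx} = 1, g^{yy} = 1
V^i = g^{ij} V_j:
V^x = (1)(1) + (0)(x) = 1
V^y = (0)(1) + (1)(x) = x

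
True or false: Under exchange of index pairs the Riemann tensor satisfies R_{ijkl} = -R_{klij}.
The pair-exchange symmetry has a plus sign: R_{ijkl} = +R_{klij}.
False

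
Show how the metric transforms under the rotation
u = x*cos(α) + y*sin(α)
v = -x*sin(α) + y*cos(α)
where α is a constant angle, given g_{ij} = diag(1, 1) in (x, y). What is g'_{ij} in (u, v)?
Invert the transformation: x = u*cos(α) - v*sin(α), y = u*sin(α) + v*cos(α)
g'_{ij} = (∂x^k/∂x'^i)(∂x^l/∂x'^j) g_{kl}; with g_{kl} = δ_{kl} this is Σ_k (∂x^k/∂x'^i)(∂x^k/∂x'^j).
Jacobian: ∂x/∂u = cos(α), ∂x/∂v = -sin(α), ∂y/∂u = sin(α), ∂y/∂v = cos(α)
g'_{uu} = (cos(α))(cos(α)) + (sin(α))(sin(α)) = 1
g'_{uv} = (cos(α))(-sin(α)) + (sin(α))(cos(α)) = 0
g'_{vv} = (-sin(α))(-sin(α)) + (cos(α))(cos(α)) = 1
g'_{ij} = diag(1, 1)
The Euclidean metric is invariant under rotations.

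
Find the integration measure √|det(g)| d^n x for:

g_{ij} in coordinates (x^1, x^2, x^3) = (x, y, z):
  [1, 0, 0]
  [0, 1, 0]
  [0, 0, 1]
det(g) = 1
√|det(g)| = 1
Volume element: dV = 1 dx dy dz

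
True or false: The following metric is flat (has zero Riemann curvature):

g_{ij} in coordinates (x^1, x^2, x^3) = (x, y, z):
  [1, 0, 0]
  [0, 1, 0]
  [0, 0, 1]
All metric components are constant, so every Christoffel symbol vanishes and R^i_{jkl} = 0.
True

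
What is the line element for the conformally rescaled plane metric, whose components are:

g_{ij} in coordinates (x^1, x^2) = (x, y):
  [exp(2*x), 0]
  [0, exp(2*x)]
ds^2 = g_{ij} dx^i dx^j; only the non-zero components contribute.
ds^2 = exp(2*x) dx^2 + exp(2*x) dy^2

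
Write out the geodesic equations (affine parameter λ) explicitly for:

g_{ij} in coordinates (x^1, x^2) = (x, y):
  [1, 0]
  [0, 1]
Geodesic equation: d^2x^k/dλ^2 + Γ^k_{ij} (dx^i/dλ)(dx^j/dλ) = 0.
All Christoffel symbols vanish, so the geodesics are straight lines:
d^2x/dλ^2 = 0
d^2y/dλ^2 = 0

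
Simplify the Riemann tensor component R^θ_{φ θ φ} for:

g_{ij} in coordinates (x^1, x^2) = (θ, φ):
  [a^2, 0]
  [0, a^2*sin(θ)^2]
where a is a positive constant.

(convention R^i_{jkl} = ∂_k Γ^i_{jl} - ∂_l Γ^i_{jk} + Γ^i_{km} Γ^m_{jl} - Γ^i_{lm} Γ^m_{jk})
Non-zero Christoffel symbols (Γ^k_{ij} = Γ^k_{ji}):
Γ^θ_{φ φ} = -sin(2*θ)/2
Γ^φ_{θ φ} = 1/tan(θ)
R^θ_{φ θ φ} = ∂_θ Γ^θ_{φ φ} - ∂_φ Γ^θ_{φ θ} + Γ^θ_{θ m} Γ^m_{φ φ} - Γ^θ_{φ m} Γ^m_{φ θ}
  = (-cos(2*θ)) - (0) + (0) - (-cos(θ)^2) = sin(θ)^2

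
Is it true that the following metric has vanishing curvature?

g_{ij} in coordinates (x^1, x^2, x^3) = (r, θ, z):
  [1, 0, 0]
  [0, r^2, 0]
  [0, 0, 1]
Non-zero Christoffel symbols:
Γ^r_{θ θ} = -r
Γ^θ_{r θ} = 1/r
Ricci tensor: R_{rr} = 0, R_{rθ} = 0, R_{rz} = 0, R_{θθ} = 0, R_{θz} = 0, R_{zz} = 0
All R_{ij} vanish; in 3 dimensions the Riemann tensor is fully determined by the Ricci tensor, so R^i_{jkl} = 0: the metric is flat (curvilinear coordinates on flat space).
Yes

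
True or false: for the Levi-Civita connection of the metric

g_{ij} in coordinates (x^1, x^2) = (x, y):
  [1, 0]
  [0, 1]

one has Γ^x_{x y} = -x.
Γ^x_{x y} = (1/2) g^{xx} (∂_x g_{xy} + ∂_y g_{xx} - ∂_x g_{xy}) = (1/2)(1)((0) + (0) - (0)) = 0
This differs from the proposed value -x.
False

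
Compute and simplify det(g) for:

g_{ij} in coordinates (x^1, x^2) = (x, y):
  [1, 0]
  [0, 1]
For a 2×2 metric: det(g) = g_{11}·g_{22} - g_{12}·g_{21}
= (1)·(1) - (0)·(0)
= 1 - 0
det(g) = 1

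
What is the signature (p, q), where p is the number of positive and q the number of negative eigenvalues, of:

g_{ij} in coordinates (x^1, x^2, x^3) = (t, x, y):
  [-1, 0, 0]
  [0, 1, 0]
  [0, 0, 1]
The metric is diagonal, so its eigenvalues are the diagonal entries: -1, 1, 1 (at a generic point, where coordinate-dependent entries are positive).
2 positive, 1 negative.
(2, 1) - Lorentzian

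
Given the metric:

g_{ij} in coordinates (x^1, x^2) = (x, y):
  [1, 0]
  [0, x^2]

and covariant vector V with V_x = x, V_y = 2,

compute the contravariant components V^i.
Inverse metric (diagonal): g^{xx} = 1, g^{yy} = 1/x^2
V^i = g^{ij} V_j:
V^x = (1)(x) + (0)(2) = x
V^y = (0)(x) + (1/x^2)(2) = 2/x^2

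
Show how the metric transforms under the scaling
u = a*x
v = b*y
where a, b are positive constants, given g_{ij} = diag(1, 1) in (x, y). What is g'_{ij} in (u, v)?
Invert the transformation: x = u/a, y = v/b
g'_{ij} = (∂x^k/∂x'^i)(∂x^l/∂x'^j) g_{kl}; with g_{kl} = δ_{kl} this is Σ_k (∂x^k/∂x'^i)(∂x^k/∂x'^j).
Jacobian: ∂x/∂u = 1/a, ∂x/∂v = 0, ∂y/∂u = 0, ∂y/∂v = 1/b
g'_{uu} = (1/a)(1/a) + (0)(0) = 1/a^2
g'_{uv} = (1/a)(0) + (0)(1/b) = 0
g'_{vv} = (0)(0) + (1/b)(1/b) = 1/b^2
g'_{ij} = diag(1/a^2, 1/b^2)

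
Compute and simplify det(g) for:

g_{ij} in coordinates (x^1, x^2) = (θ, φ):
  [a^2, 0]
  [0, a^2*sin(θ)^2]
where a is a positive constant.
For a 2×2 metric: det(g) = g_{11}·g_{22} - g_{12}·g_{21}
= (a^2)·(a^2*sin(θ)^2) - (0)·(0)
= a^4*sin(θ)^2 - 0
det(g) = a^4*sin(θ)^2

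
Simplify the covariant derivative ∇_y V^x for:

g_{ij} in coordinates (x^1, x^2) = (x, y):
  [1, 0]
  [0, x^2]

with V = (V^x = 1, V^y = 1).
Non-zero Christoffel symbols:
Γ^x_{y y} = -x
Γ^y_{x y} = 1/x
∇_y V^x = ∂_y V^x + Γ^x_{y j} V^j
  = (0) + (0)(1) + (-x)(1)
  = -x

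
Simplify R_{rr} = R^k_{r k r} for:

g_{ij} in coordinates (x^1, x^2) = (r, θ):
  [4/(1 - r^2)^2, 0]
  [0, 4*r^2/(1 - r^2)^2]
Non-zero Christoffel symbols (Γ^k_{ij} = Γ^k_{ji}):
Γ^r_{r r} = 2*r/(1 - r^2)
Γ^r_{θ θ} = (r^3 + r)/(r^2 - 1)
Γ^θ_{r θ} = (-r^2 - 1)/(r^3 - r)
R^r_{r r r} = 0 (a repeated index in an antisymmetric pair)
R^θ_{r θ r} = ∂_θ Γ^θ_{r r} - ∂_r Γ^θ_{r θ} + Γ^θ_{θ m} Γ^m_{r r} - Γ^θ_{r m} Γ^m_{r θ}
  = (0) - ((r^4 + 4*r^2 - 1)/(r^3 - r)^2) + (2*(r^2 + 1)/(r^2 - 1)^2) - ((r^2 + 1)^2/(r^3 - r)^2) = -4/(r^2 - 1)^2
R_{rr} = R^r_{r r r} + R^θ_{r θ r} = (0) + (-4/(r^2 - 1)^2) = -4/(r^2 - 1)^2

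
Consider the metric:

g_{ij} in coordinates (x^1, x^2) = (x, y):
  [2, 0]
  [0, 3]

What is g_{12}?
With x^1 = x, x^2 = y, g_{12} = g_{xy} is the row-1, column-2 entry of the matrix.
g_{12} = 0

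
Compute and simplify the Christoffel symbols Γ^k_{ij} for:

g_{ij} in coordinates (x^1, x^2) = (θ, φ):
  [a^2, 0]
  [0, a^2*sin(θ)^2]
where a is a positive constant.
Using Γ^k_{ij} = (1/2) g^{km} (∂_i g_{mj} + ∂_j g_{mi} - ∂_m g_{ij}); the metric is diagonal, so only the m = k term contributes.
Non-zero symbols (using the symmetry Γ^k_{ij} = Γ^k_{ji}):
Γ^θ_{φ φ} = (1/2) g^{θθ} (∂_φ g_{θφ} + ∂_φ g_{θφ} - ∂_θ g_{φφ}) = (1/2)(1/a^2)((0) + (0) - (a^2*sin(2*θ))) = -sin(2*θ)/2
Γ^φ_{θ φ} = (1/2) g^{φφ} (∂_θ g_{φφ} + ∂_φ g_{φθ} - ∂_φ g_{θφ}) = (1/2)(1/(a^2*sin(θ)^2))((a^2*sin(2*θ)) + (0) - (0)) = 1/tan(θ)
All other Christoffel symbols are zero.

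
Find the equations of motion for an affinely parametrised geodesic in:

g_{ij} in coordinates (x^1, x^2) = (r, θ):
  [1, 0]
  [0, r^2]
Geodesic equation: d^2x^k/dλ^2 + Γ^k_{ij} (dx^i/dλ)(dx^j/dλ) = 0.
Non-zero Christoffel symbols:
Γ^r_{θ θ} = -r
Γ^θ_{r θ} = 1/r
Substituting (the symmetric pair Γ^k_{ij}, Γ^k_{ji} combines into a factor 2):
d^2r/dλ^2 - r (dθ/dλ)^2 = 0
d^2θ/dλ^2 + (2/r) (dr/dλ)(dθ/dλ) = 0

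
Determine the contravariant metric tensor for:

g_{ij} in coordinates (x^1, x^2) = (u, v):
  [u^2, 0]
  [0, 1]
The metric is diagonal, so g^{ij} is diagonal with entries 1/g_{ii}: diag(1/(u^2), 1).
g^{ij}:
  [1/u^2, 0]
  [0, 1]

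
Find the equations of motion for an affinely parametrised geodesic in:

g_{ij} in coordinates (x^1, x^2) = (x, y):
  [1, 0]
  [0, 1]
Geodesic equation: d^2x^k/dλ^2 + Γ^k_{ij} (dx^i/dλ)(dx^j/dλ) = 0.
All Christoffel symbols vanish, so the geodesics are straight lines:
d^2x/dλ^2 = 0
d^2y/dλ^2 = 0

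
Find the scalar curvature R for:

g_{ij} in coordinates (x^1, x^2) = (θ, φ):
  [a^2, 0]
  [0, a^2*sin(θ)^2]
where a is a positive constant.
Non-zero Christoffel symbols (Γ^k_{ij} = Γ^k_{ji}):
Γ^θ_{φ φ} = -sin(2*θ)/2
Γ^φ_{θ φ} = 1/tan(θ)
Ricci tensor (R_{ij} = R^k_{ikj}): R_{θθ} = 1, R_{θφ} = 0, R_{φφ} = sin(θ)^2
Inverse metric: g^{θθ} = 1/a^2, g^{φφ} = 1/(a^2*sin(θ)^2)
R = g^{ij} R_{ij} = (1/a^2)(1) + (1/(a^2*sin(θ)^2))(sin(θ)^2) = 2/a^2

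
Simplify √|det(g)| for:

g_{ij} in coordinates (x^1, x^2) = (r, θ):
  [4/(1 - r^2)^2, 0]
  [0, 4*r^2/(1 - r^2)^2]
det(g) = 16*r^2/(1 - r^2)^4
√|det(g)| = 4*r/(r^2 - 1)^2
Volume element: dV = 4*r/(r^2 - 1)^2 dr dθ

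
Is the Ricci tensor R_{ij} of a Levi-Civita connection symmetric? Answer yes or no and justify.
R_{ij} = R^k_{ikj}; the pair symmetry R_{kilj} = R_{ljki} gives R_{ij} = R_{ji}.
Yes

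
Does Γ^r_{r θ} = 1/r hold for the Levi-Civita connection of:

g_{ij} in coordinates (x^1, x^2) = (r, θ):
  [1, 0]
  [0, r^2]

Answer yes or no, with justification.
Γ^r_{r θ} = (1/2) g^{rr} (∂_r g_{rθ} + ∂_θ g_{rr} - ∂_r g_{rθ}) = (1/2)(1)((0) + (0) - (0)) = 0
This differs from the proposed value 1/r.
No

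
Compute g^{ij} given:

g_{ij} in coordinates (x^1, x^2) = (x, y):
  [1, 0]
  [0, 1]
The metric is diagonal, so g^{ij} is diagonal with entries 1/g_{ii}: diag(1, 1).
g^{ij}:
  [1, 0]
  [0, 1]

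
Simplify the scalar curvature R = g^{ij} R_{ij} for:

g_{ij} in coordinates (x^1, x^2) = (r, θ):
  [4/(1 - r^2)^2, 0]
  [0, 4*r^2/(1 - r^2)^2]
Non-zero Christoffel symbols (Γ^k_{ij} = Γ^k_{ji}):
Γ^r_{r r} = 2*r/(1 - r^2)
Γ^r_{θ θ} = (r^3 + r)/(r^2 - 1)
Γ^θ_{r θ} = (-r^2 - 1)/(r^3 - r)
Ricci tensor (R_{ij} = R^k_{ikj}): R_{rr} = -4/(r^2 - 1)^2, R_{rθ} = 0, R_{θθ} = -4*r^2/(r^2 - 1)^2
Inverse metric: g^{rr} = (1 - r^2)^2/4, g^{θθ} = (1 - r^2)^2/(4*r^2)
R = g^{ij} R_{ij} = ((1 - r^2)^2/4)(-4/(r^2 - 1)^2) + ((1 - r^2)^2/(4*r^2))(-4*r^2/(r^2 - 1)^2) = -2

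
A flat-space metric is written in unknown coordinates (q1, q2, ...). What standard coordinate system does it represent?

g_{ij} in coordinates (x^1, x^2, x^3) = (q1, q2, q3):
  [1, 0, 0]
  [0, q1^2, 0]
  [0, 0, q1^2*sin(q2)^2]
The line element ds^2 = dq1^2 + q1^2 dq2^2 + q1^2 sin(q2)^2 dq3^2 is dr^2 + r^2 dθ^2 + r^2 sin(θ)^2 dφ^2 with q1 = r, q2 = θ, q3 = φ.
spherical coordinates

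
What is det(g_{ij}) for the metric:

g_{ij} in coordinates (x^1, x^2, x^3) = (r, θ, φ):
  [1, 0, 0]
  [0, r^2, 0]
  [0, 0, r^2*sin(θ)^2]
Diagonal metric: det(g) = g_{11}·g_{22}·g_{33}
= (1)·(r^2)·(r^2*sin(θ)^2)
det(g) = r^4*sin(θ)^2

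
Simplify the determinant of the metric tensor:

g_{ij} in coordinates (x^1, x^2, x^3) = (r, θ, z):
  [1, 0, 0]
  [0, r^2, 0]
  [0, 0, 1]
Diagonal metric: det(g) = g_{11}·g_{22}·g_{33}
= (1)·(r^2)·(1)
det(g) = r^2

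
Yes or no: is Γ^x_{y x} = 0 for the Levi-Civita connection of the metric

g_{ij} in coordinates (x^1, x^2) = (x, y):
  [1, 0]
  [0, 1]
Γ^x_{y x} = (1/2) g^{xx} (∂_y g_{xx} + ∂_x g_{xy} - ∂_x g_{yx}) = (1/2)(1)((0) + (0) - (0)) = 0
This equals the proposed value 0.
Yes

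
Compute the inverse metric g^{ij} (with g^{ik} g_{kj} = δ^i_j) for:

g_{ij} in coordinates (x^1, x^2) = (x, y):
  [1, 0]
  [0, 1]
The metric is diagonal, so g^{ij} is diagonal with entries 1/g_{ii}: diag(1, 1).
g^{ij}:
  [1, 0]
  [0, 1]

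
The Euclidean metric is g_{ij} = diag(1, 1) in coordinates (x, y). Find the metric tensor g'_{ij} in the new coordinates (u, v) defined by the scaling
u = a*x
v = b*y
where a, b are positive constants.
Invert the transformation: x = u/a, y = v/b
g'_{ij} = (∂x^k/∂x'^i)(∂x^l/∂x'^j) g_{kl}; with g_{kl} = δ_{kl} this is Σ_k (∂x^k/∂x'^i)(∂x^k/∂x'^j).
Jacobian: ∂x/∂u = 1/a, ∂x/∂v = 0, ∂y/∂u = 0, ∂y/∂v = 1/b
g'_{uu} = (1/a)(1/a) + (0)(0) = 1/a^2
g'_{uv} = (1/a)(0) + (0)(1/b) = 0
g'_{vv} = (0)(0) + (1/b)(1/b) = 1/b^2
g'_{ij} = diag(1/a^2, 1/b^2)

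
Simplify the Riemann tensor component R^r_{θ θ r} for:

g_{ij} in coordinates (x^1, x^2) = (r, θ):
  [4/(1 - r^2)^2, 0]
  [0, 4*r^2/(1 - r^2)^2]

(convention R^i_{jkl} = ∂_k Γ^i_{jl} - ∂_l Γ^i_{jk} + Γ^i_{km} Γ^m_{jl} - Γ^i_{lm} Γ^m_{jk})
Non-zero Christoffel symbols (Γ^k_{ij} = Γ^k_{ji}):
Γ^r_{r r} = 2*r/(1 - r^2)
Γ^r_{θ θ} = (r^3 + r)/(r^2 - 1)
Γ^θ_{r θ} = (-r^2 - 1)/(r^3 - r)
R^r_{θ θ r} = ∂_θ Γ^r_{θ r} - ∂_r Γ^r_{θ θ} + Γ^r_{θ m} Γ^m_{θ r} - Γ^r_{r m} Γ^m_{θ θ}
  = (0) - ((r^4 - 4*r^2 - 1)/(r^2 - 1)^2) + (-(r^2 + 1)^2/(r^2 - 1)^2) - (-2*r^2*(r^2 + 1)/(r^2 - 1)^2) = 4*r^2/(r^2 - 1)^2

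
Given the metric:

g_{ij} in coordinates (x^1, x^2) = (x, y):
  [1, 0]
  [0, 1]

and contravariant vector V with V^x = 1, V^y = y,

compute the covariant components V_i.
V_i = g_{ij} V^j:
V_x = (1)(1) + (0)(y) = 1
V_y = (0)(1) + (1)(y) = y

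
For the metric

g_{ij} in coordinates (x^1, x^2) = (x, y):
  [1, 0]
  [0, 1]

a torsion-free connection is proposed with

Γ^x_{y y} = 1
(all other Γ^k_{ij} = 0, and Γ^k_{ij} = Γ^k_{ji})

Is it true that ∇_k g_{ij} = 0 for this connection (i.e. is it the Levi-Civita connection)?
Using ∇_k g_{ij} = ∂_k g_{ij} - Γ^m_{ki} g_{mj} - Γ^m_{kj} g_{im}:
∇_y g_{xy} = (0) - (0) - (1) = -1 ≠ 0
So the connection is not metric compatible (it is not the Levi-Civita connection).
No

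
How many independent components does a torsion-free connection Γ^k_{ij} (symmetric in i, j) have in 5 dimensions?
Γ^k_{ij} has n choices for the upper index and n(n+1)/2 independent symmetric lower index pairs.
Total = 5 × 5×6/2 = 5 × 15 = 75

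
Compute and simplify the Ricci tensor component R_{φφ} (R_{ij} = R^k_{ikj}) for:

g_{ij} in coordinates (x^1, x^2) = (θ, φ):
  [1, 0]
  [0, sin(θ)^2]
Non-zero Christoffel symbols (Γ^k_{ij} = Γ^k_{ji}):
Γ^θ_{φ φ} = -sin(2*θ)/2
Γ^φ_{θ φ} = 1/tan(θ)
R^θ_{φ θ φ} = ∂_θ Γ^θ_{φ φ} - ∂_φ Γ^θ_{φ θ} + Γ^θ_{θ m} Γ^m_{φ φ} - Γ^θ_{φ m} Γ^m_{φ θ}
  = (-cos(2*θ)) - (0) + (0) - (-cos(θ)^2) = sin(θ)^2
R^φ_{φ φ φ} = 0 (a repeated index in an antisymmetric pair)
R_{φφ} = R^θ_{φ θ φ} + R^φ_{φ φ φ} = (sin(θ)^2) + (0) = sin(θ)^2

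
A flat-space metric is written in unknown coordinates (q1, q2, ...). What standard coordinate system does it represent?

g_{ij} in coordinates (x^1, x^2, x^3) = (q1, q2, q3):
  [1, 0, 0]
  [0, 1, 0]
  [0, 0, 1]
All components are constant and the metric is the identity, i.e. orthonormal rectilinear coordinates.
Cartesian (3D) coordinates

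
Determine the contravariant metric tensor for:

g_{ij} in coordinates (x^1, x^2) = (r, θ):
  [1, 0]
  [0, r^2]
The metric is diagonal, so g^{ij} is diagonal with entries 1/g_{ii}: diag(1, 1/(r^2)).
g^{ij}:
  [1, 0]
  [0, 1/r^2]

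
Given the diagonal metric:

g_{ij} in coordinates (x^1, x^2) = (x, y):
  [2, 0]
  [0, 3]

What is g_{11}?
With x^1 = x, x^2 = y, g_{11} = g_{xx} is the row-1, column-1 entry of the matrix.
g_{11} = 2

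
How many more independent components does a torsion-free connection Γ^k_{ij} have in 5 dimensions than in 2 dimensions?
Independent components in n dimensions: n × n(n+1)/2 = n^2(n+1)/2.
5D: 5 × 15 = 75
2D: 2 × 3 = 6
Difference = 75 - 6 = 69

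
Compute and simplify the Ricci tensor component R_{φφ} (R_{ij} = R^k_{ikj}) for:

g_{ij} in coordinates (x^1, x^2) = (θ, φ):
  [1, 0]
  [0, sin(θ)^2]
Non-zero Christoffel symbols (Γ^k_{ij} = Γ^k_{ji}):
Γ^θ_{φ φ} = -sin(2*θ)/2
Γ^φ_{θ φ} = 1/tan(θ)
R^θ_{φ θ φ} = ∂_θ Γ^θ_{φ φ} - ∂_φ Γ^θ_{φ θ} + Γ^θ_{θ m} Γ^m_{φ φ} - Γ^θ_{φ m} Γ^m_{φ θ}
  = (-cos(2*θ)) - (0) + (0) - (-cos(θ)^2) = sin(θ)^2
R^φ_{φ φ φ} = 0 (a repeated index in an antisymmetric pair)
R_{φφ} = R^θ_{φ θ φ} + R^φ_{φ φ φ} = (sin(θ)^2) + (0) = sin(θ)^2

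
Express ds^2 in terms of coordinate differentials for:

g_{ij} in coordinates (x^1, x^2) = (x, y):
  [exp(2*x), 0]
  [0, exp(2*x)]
ds^2 = g_{ij} dx^i dx^j; only the non-zero components contribute.
ds^2 = exp(2*x) dx^2 + exp(2*x) dy^2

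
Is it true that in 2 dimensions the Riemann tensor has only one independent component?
The number of independent components is n^2(n^2-1)/12 = 4·3/12 = 1 for n = 2 (e.g. R_{1212}).
Yes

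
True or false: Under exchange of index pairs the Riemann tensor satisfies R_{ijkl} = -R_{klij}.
The pair-exchange symmetry has a plus sign: R_{ijkl} = +R_{klij}.
False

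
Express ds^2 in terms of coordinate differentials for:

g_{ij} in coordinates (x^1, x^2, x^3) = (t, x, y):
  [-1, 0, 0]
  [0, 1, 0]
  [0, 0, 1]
ds^2 = g_{ij} dx^i dx^j; only the non-zero components contribute.
ds^2 = -dt^2 + dx^2 + dy^2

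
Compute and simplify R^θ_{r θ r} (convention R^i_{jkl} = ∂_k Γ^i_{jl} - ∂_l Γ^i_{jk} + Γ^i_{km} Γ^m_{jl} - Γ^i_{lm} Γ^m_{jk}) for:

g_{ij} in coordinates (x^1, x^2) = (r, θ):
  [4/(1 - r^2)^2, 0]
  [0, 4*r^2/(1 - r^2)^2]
Non-zero Christoffel symbols (Γ^k_{ij} = Γ^k_{ji}):
Γ^r_{r r} = 2*r/(1 - r^2)
Γ^r_{θ θ} = (r^3 + r)/(r^2 - 1)
Γ^θ_{r θ} = (-r^2 - 1)/(r^3 - r)
R^θ_{r θ r} = ∂_θ Γ^θ_{r r} - ∂_r Γ^θ_{r θ} + Γ^θ_{θ m} Γ^m_{r r} - Γ^θ_{r m} Γ^m_{r θ}
  = (0) - ((r^4 + 4*r^2 - 1)/(r^3 - r)^2) + (2*(r^2 + 1)/(r^2 - 1)^2) - ((r^2 + 1)^2/(r^3 - r)^2) = -4/(r^2 - 1)^2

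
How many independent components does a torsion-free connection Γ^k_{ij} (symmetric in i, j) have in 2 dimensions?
Γ^k_{ij} has n choices for the upper index and n(n+1)/2 independent symmetric lower index pairs.
Total = 2 × 2×3/2 = 2 × 3 = 6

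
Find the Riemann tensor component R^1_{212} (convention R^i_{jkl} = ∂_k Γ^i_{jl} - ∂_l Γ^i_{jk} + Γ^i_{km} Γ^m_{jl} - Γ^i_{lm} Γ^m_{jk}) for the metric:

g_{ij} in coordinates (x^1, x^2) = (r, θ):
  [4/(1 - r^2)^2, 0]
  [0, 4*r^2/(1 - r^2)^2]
Non-zero Christoffel symbols (Γ^k_{ij} = Γ^k_{ji}):
Γ^r_{r r} = 2*r/(1 - r^2)
Γ^r_{θ θ} = (r^3 + r)/(r^2 - 1)
Γ^θ_{r θ} = (-r^2 - 1)/(r^3 - r)
R^r_{θ r θ} = ∂_r Γ^r_{θ θ} - ∂_θ Γ^r_{θ r} + Γ^r_{r m} Γ^m_{θ θ} - Γ^r_{θ m} Γ^m_{θ r}
  = ((r^4 - 4*r^2 - 1)/(r^2 - 1)^2) - (0) + (-2*r^2*(r^2 + 1)/(r^2 - 1)^2) - (-(r^2 + 1)^2/(r^2 - 1)^2) = -4*r^2/(r^2 - 1)^2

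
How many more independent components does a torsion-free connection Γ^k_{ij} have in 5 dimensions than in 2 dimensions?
Independent components in n dimensions: n × n(n+1)/2 = n^2(n+1)/2.
5D: 5 × 15 = 75
2D: 2 × 3 = 6
Difference = 75 - 6 = 69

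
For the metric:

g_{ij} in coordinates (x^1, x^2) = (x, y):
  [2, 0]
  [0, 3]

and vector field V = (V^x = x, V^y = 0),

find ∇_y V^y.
All Christoffel symbols are zero.
∇_y V^y = ∂_y V^y + Γ^y_{y j} V^j
  = (0) + (0)(x) + (0)(0)
  = 0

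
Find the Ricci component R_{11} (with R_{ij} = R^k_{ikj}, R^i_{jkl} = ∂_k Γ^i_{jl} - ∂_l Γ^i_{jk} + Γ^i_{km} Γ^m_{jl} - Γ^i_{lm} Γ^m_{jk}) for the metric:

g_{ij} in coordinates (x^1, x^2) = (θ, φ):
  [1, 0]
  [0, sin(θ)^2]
Non-zero Christoffel symbols (Γ^k_{ij} = Γ^k_{ji}):
Γ^θ_{φ φ} = -sin(2*θ)/2
Γ^φ_{θ φ} = 1/tan(θ)
R^θ_{θ θ θ} = 0 (a repeated index in an antisymmetric pair)
R^φ_{θ φ θ} = ∂_φ Γ^φ_{θ θ} - ∂_θ Γ^φ_{θ φ} + Γ^φ_{φ m} Γ^m_{θ θ} - Γ^φ_{θ m} Γ^m_{θ φ}
  = (0) - (-1/sin(θ)^2) + (0) - (1/tan(θ)^2) = 1
R_{θθ} = R^θ_{θ θ θ} + R^φ_{θ φ θ} = (0) + (1) = 1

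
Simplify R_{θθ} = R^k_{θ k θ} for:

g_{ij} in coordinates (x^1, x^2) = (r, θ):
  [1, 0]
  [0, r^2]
Non-zero Christoffel symbols (Γ^k_{ij} = Γ^k_{ji}):
Γ^r_{θ θ} = -r
Γ^θ_{r θ} = 1/r
R^r_{θ r θ} = ∂_r Γ^r_{θ θ} - ∂_θ Γ^r_{θ r} + Γ^r_{r m} Γ^m_{θ θ} - Γ^r_{θ m} Γ^m_{θ r}
  = (-1) - (0) + (0) - (-1) = 0
R^θ_{θ θ θ} = 0 (a repeated index in an antisymmetric pair)
R_{θθ} = R^r_{θ r θ} + R^θ_{θ θ θ} = (0) + (0) = 0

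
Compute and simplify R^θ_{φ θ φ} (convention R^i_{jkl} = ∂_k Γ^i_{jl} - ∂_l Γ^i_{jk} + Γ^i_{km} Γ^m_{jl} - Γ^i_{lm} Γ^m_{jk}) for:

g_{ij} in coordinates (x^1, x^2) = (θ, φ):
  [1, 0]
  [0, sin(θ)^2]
Non-zero Christoffel symbols (Γ^k_{ij} = Γ^k_{ji}):
Γ^θ_{φ φ} = -sin(2*θ)/2
Γ^φ_{θ φ} = 1/tan(θ)
R^θ_{φ θ φ} = ∂_θ Γ^θ_{φ φ} - ∂_φ Γ^θ_{φ θ} + Γ^θ_{θ m} Γ^m_{φ φ} - Γ^θ_{φ m} Γ^m_{φ θ}
  = (-cos(2*θ)) - (0) + (0) - (-cos(θ)^2) = sin(θ)^2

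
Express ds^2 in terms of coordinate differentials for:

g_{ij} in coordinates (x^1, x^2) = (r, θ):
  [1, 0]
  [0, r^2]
ds^2 = g_{ij} dx^i dx^j; only the non-zero components contribute.
ds^2 = dr^2 + r^2 dθ^2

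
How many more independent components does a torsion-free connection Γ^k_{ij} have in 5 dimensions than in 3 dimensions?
Independent components in n dimensions: n × n(n+1)/2 = n^2(n+1)/2.
5D: 5 × 15 = 75
3D: 3 × 6 = 18
Difference = 75 - 18 = 57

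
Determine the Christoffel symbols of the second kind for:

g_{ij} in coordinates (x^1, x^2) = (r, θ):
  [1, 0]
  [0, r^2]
Using Γ^k_{ij} = (1/2) g^{km} (∂_i g_{mj} + ∂_j g_{mi} - ∂_m g_{ij}); the metric is diagonal, so only the m = k term contributes.
Non-zero symbols (using the symmetry Γ^k_{ij} = Γ^k_{ji}):
Γ^r_{θ θ} = (1/2) g^{rr} (∂_θ g_{rθ} + ∂_θ g_{rθ} - ∂_r g_{θθ}) = (1/2)(1)((0) + (0) - (2*r)) = -r
Γ^θ_{r θ} = (1/2) g^{θθ} (∂_r g_{θθ} + ∂_θ g_{θr} - ∂_θ g_{rθ}) = (1/2)(1/r^2)((2*r) + (0) - (0)) = 1/r
All other Christoffel symbols are zero.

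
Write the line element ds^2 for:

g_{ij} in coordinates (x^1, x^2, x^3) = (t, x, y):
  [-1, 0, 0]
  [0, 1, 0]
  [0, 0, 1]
ds^2 = g_{ij} dx^i dx^j; only the non-zero components contribute.
ds^2 = -dt^2 + dx^2 + dy^2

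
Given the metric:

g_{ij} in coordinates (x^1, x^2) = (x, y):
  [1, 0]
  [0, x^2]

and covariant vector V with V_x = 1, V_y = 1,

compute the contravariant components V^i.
Inverse metric (diagonal): g^{xx} = 1, g^{yy} = 1/x^2
V^i = g^{ij} V_j:
V^x = (1)(1) + (0)(1) = 1
V^y = (0)(1) + (1/x^2)(1) = 1/x^2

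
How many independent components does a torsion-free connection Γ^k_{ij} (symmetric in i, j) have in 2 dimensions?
Γ^k_{ij} has n choices for the upper index and n(n+1)/2 independent symmetric lower index pairs.
Total = 2 × 2×3/2 = 2 × 3 = 6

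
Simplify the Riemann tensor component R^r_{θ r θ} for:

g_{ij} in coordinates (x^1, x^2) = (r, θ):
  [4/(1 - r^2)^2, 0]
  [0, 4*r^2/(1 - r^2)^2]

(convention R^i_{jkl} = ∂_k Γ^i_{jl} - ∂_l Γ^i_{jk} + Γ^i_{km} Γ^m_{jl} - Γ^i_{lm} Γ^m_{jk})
Non-zero Christoffel symbols (Γ^k_{ij} = Γ^k_{ji}):
Γ^r_{r r} = 2*r/(1 - r^2)
Γ^r_{θ θ} = (r^3 + r)/(r^2 - 1)
Γ^θ_{r θ} = (-r^2 - 1)/(r^3 - r)
R^r_{θ r θ} = ∂_r Γ^r_{θ θ} - ∂_θ Γ^r_{θ r} + Γ^r_{r m} Γ^m_{θ θ} - Γ^r_{θ m} Γ^m_{θ r}
  = ((r^4 - 4*r^2 - 1)/(r^2 - 1)^2) - (0) + (-2*r^2*(r^2 + 1)/(r^2 - 1)^2) - (-(r^2 + 1)^2/(r^2 - 1)^2) = -4*r^2/(r^2 - 1)^2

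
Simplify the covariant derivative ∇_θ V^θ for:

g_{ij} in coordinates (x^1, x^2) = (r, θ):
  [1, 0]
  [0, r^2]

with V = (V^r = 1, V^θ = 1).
Non-zero Christoffel symbols:
Γ^r_{θ θ} = -r
Γ^θ_{r θ} = 1/r
∇_θ V^θ = ∂_θ V^θ + Γ^θ_{θ j} V^j
  = (0) + (1/r)(1) + (0)(1)
  = 1/r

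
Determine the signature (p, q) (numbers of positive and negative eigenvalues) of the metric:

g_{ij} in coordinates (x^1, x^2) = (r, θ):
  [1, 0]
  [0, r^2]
The metric is diagonal, so its eigenvalues are the diagonal entries: 1, r^2 (at a generic point, where coordinate-dependent entries are positive).
2 positive, 0 negative.
(2, 0) - Riemannian (positive definite)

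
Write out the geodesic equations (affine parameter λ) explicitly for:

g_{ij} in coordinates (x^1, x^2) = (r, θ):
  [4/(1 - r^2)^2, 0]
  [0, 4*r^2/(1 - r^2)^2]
Geodesic equation: d^2x^k/dλ^2 + Γ^k_{ij} (dx^i/dλ)(dx^j/dλ) = 0.
Non-zero Christoffel symbols:
Γ^r_{r r} = 2*r/(1 - r^2)
Γ^r_{θ θ} = (r^3 + r)/(r^2 - 1)
Γ^θ_{r θ} = (-r^2 - 1)/(r^3 - r)
Substituting (the symmetric pair Γ^k_{ij}, Γ^k_{ji} combines into a factor 2):
d^2r/dλ^2 + (2*r/(1 - r^2)) (dr/dλ)^2 + ((r^3 + r)/(r^2 - 1)) (dθ/dλ)^2 = 0
d^2θ/dλ^2 + ((-2*r^2 - 2)/(r^3 - r)) (dr/dλ)(dθ/dλ) = 0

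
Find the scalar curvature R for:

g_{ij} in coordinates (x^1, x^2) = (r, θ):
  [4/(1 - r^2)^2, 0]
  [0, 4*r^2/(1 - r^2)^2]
Non-zero Christoffel symbols (Γ^k_{ij} = Γ^k_{ji}):
Γ^r_{r r} = 2*r/(1 - r^2)
Γ^r_{θ θ} = (r^3 + r)/(r^2 - 1)
Γ^θ_{r θ} = (-r^2 - 1)/(r^3 - r)
Ricci tensor (R_{ij} = R^k_{ikj}): R_{rr} = -4/(r^2 - 1)^2, R_{rθ} = 0, R_{θθ} = -4*r^2/(r^2 - 1)^2
Inverse metric: g^{rr} = (1 - r^2)^2/4, g^{θθ} = (1 - r^2)^2/(4*r^2)
R = g^{ij} R_{ij} = ((1 - r^2)^2/4)(-4/(r^2 - 1)^2) + ((1 - r^2)^2/(4*r^2))(-4*r^2/(r^2 - 1)^2) = -2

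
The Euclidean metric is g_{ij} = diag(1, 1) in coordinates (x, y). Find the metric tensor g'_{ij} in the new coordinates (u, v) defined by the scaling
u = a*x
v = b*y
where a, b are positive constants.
Invert the transformation: x = u/a, y = v/b
g'_{ij} = (∂x^k/∂x'^i)(∂x^l/∂x'^j) g_{kl}; with g_{kl} = δ_{kl} this is Σ_k (∂x^k/∂x'^i)(∂x^k/∂x'^j).
Jacobian: ∂x/∂u = 1/a, ∂x/∂v = 0, ∂y/∂u = 0, ∂y/∂v = 1/b
g'_{uu} = (1/a)(1/a) + (0)(0) = 1/a^2
g'_{uv} = (1/a)(0) + (0)(1/b) = 0
g'_{vv} = (0)(0) + (1/b)(1/b) = 1/b^2
g'_{ij} = diag(1/a^2, 1/b^2)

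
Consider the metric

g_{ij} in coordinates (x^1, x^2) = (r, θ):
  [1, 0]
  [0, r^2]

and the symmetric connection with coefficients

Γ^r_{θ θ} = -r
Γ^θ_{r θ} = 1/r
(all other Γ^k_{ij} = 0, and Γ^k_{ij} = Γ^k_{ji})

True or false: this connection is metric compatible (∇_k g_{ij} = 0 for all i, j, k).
Using ∇_k g_{ij} = ∂_k g_{ij} - Γ^m_{ki} g_{mj} - Γ^m_{kj} g_{im}:
e.g. ∇_r g_{θθ} = (2*r) - (r) - (r) = 0
Every component ∇_k g_{ij} vanishes: the connection is metric compatible.
True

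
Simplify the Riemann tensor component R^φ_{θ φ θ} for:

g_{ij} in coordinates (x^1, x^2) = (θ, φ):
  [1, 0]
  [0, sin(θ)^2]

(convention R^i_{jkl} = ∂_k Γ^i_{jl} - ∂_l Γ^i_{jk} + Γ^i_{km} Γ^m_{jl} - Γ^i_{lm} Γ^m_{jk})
Non-zero Christoffel symbols (Γ^k_{ij} = Γ^k_{ji}):
Γ^θ_{φ φ} = -sin(2*θ)/2
Γ^φ_{θ φ} = 1/tan(θ)
R^φ_{θ φ θ} = ∂_φ Γ^φ_{θ θ} - ∂_θ Γ^φ_{θ φ} + Γ^φ_{φ m} Γ^m_{θ θ} - Γ^φ_{θ m} Γ^m_{θ φ}
  = (0) - (-1/sin(θ)^2) + (0) - (1/tan(θ)^2) = 1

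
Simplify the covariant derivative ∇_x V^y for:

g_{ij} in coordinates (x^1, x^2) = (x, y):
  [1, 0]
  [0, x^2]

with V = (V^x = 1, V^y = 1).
Non-zero Christoffel symbols:
Γ^x_{y y} = -x
Γ^y_{x y} = 1/x
∇_x V^y = ∂_x V^y + Γ^y_{x j} V^j
  = (0) + (0)(1) + (1/x)(1)
  = 1/x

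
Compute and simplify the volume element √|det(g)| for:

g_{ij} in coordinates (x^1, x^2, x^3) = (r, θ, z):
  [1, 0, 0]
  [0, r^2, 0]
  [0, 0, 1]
det(g) = r^2
√|det(g)| = r
Volume element: dV = r dr dθ dz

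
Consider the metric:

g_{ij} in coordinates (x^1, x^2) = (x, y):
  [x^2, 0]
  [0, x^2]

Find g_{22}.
With x^1 = x, x^2 = y, g_{22} = g_{yy} is the row-2, column-2 entry of the matrix.
g_{22} = x^2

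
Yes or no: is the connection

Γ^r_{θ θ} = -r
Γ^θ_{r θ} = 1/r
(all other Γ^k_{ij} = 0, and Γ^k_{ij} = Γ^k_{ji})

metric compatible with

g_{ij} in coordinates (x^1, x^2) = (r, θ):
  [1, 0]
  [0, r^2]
Using ∇_k g_{ij} = ∂_k g_{ij} - Γ^m_{ki} g_{mj} - Γ^m_{kj} g_{im}:
e.g. ∇_r g_{θθ} = (2*r) - (r) - (r) = 0
Every component ∇_k g_{ij} vanishes: the connection is metric compatible.
Yes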